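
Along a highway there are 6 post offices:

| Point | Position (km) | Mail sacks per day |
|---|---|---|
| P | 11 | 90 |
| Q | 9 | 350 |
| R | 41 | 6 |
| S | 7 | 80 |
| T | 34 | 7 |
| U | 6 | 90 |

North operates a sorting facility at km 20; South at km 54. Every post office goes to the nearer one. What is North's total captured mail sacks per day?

The indifferent point is the midpoint (20+54)/2 = 37; post offices left of it (closer to North at 20) go to North, those right go to South.
  U at 6 (w=90) → North
  S at 7 (w=80) → North
  Q at 9 (w=350) → North
  P at 11 (w=90) → North
  T at 34 (w=7) → North
  R at 41 (w=6) → South
North captures 617; South captures 6.

617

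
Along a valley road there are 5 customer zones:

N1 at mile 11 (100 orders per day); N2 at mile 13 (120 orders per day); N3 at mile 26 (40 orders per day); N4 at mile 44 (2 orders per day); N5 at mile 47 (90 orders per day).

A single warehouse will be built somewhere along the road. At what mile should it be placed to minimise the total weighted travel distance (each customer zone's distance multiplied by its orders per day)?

x = 13

For a sum of weighted absolute distances on a line, the optimum is the weighted median (not the mean). Total weight W = 352; half-weight = 176.
Sort by position and accumulate weight:
  mile 11 (N1, w=100) → cum 100
  mile 13 (N2, w=120) → cum 220  ≥ 176 → median here
  mile 26 (N3, w=40) → cum 260
  mile 44 (N4, w=2) → cum 262
  mile 47 (N5, w=90) → cum 352
Optimal location: mile 13.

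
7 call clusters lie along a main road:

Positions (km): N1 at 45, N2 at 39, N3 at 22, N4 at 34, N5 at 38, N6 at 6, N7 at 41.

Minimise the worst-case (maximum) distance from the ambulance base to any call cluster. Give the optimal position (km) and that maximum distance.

location 25.5, max distance 19.5

The 1-center on a line is the midpoint of the two extreme points: leftmost at 6, rightmost at 45.
Optimal location = (6 + 45)/2 = 25.5; maximum distance = (45 − 6)/2 = 19.5.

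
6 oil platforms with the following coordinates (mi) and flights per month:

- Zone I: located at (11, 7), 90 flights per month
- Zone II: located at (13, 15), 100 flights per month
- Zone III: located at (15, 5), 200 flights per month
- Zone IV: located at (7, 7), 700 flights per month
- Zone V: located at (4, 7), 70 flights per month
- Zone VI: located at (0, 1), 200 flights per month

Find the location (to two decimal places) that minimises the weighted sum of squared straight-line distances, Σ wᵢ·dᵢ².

(7.70, 6.41)

The minimiser of Σwᵢ‖p−pᵢ‖² is the weighted centroid p* = (Σwᵢpᵢ)/(Σwᵢ).
Σwᵢ = 1360.
Σwᵢxᵢ = 90·11 + 100·13 + 200·15 + 700·7 + 70·4 + 200·0 = 10470.
Σwᵢyᵢ = 90·7 + 100·15 + 200·5 + 700·7 + 70·7 + 200·1 = 8720.
x* = 10470/1360 = 7.70, y* = 8720/1360 = 6.41.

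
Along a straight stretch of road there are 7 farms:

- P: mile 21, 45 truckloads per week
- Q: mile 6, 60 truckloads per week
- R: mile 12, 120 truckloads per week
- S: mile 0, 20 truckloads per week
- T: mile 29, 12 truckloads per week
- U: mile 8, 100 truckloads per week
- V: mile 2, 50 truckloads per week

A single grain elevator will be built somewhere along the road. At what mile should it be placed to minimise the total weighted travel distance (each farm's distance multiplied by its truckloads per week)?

For a sum of weighted absolute distances on a line, the optimum is the weighted median (not the mean). Total weight W = 407; half-weight = 203.5.
Sort by position and accumulate weight:
  mile 0 (S, w=20) → cum 20
  mile 2 (V, w=50) → cum 70
  mile 6 (Q, w=60) → cum 130
  mile 8 (U, w=100) → cum 230  ≥ 203.5 → median here
  mile 12 (R, w=120) → cum 350
  mile 21 (P, w=45) → cum 395
  mile 29 (T, w=12) → cum 407
Optimal location: mile 8.

x = 8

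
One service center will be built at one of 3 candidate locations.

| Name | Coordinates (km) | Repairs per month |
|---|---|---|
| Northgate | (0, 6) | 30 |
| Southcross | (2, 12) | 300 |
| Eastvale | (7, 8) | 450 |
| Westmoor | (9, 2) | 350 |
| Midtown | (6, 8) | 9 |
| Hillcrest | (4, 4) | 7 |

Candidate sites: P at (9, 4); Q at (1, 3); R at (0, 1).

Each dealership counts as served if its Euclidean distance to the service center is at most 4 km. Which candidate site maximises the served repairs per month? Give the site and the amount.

P, covering 350

Coverage radius r = 4 km; a point is covered iff (Δx)²+(Δy)² ≤ 4² = 16.
  P (9, 4): covers {Westmoor} → 350
  Q (1, 3): covers {Northgate, Hillcrest} → 37
  R (0, 1): covers {none} → 0
Maximum coverage at P: 350 repairs per month.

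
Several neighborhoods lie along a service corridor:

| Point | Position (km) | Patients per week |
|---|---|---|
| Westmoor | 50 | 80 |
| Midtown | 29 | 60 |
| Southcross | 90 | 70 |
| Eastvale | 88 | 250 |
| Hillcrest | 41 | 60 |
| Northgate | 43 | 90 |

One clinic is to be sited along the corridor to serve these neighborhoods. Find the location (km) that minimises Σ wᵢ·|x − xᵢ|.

x = 88

For a sum of weighted absolute distances on a line, the optimum is the weighted median (not the mean). Total weight W = 610; half-weight = 305.
Sort by position and accumulate weight:
  km 29 (Midtown, w=60) → cum 60
  km 41 (Hillcrest, w=60) → cum 120
  km 43 (Northgate, w=90) → cum 210
  km 50 (Westmoor, w=80) → cum 290
  km 88 (Eastvale, w=250) → cum 540  ≥ 305 → median here
  km 90 (Southcross, w=70) → cum 610
Optimal location: km 88.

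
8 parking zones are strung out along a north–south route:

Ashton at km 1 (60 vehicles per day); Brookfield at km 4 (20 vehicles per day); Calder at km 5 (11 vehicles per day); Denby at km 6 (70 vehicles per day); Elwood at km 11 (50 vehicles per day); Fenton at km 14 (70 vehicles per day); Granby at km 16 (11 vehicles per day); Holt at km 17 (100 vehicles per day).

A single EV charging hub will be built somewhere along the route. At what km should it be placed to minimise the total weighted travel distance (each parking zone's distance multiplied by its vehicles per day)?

For a sum of weighted absolute distances on a line, the optimum is the weighted median (not the mean). Total weight W = 392; half-weight = 196.
Sort by position and accumulate weight:
  km 1 (Ashton, w=60) → cum 60
  km 4 (Brookfield, w=20) → cum 80
  km 5 (Calder, w=11) → cum 91
  km 6 (Denby, w=70) → cum 161
  km 11 (Elwood, w=50) → cum 211  ≥ 196 → median here
  km 14 (Fenton, w=70) → cum 281
  km 16 (Granby, w=11) → cum 292
  km 17 (Holt, w=100) → cum 392
Optimal location: km 11.

x = 11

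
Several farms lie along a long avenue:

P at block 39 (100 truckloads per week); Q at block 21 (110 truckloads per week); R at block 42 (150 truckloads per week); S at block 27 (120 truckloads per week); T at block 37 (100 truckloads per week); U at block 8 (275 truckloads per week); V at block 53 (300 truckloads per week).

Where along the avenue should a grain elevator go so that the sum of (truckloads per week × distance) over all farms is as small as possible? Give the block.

For a sum of weighted absolute distances on a line, the optimum is the weighted median (not the mean). Total weight W = 1155; half-weight = 577.5.
Sort by position and accumulate weight:
  block 8 (U, w=275) → cum 275
  block 21 (Q, w=110) → cum 385
  block 27 (S, w=120) → cum 505
  block 37 (T, w=100) → cum 605  ≥ 577.5 → median here
  block 39 (P, w=100) → cum 705
  block 42 (R, w=150) → cum 855
  block 53 (V, w=300) → cum 1155
Optimal location: block 37.

x = 37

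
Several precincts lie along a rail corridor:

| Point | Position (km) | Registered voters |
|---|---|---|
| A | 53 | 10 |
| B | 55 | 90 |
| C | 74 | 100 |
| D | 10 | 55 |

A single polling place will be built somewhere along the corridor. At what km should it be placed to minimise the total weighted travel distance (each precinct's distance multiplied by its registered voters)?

x = 55

For a sum of weighted absolute distances on a line, the optimum is the weighted median (not the mean). Total weight W = 255; half-weight = 127.5.
Sort by position and accumulate weight:
  km 10 (D, w=55) → cum 55
  km 53 (A, w=10) → cum 65
  km 55 (B, w=90) → cum 155  ≥ 127.5 → median here
  km 74 (C, w=100) → cum 255
Optimal location: km 55.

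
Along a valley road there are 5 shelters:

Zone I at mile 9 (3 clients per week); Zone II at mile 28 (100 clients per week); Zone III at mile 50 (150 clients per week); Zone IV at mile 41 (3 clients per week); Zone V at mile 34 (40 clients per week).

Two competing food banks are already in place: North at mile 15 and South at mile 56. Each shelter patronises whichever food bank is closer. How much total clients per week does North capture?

The indifferent point is the midpoint (15+56)/2 = 35.5; shelters left of it (closer to North at 15) go to North, those right go to South.
  Zone I at 9 (w=3) → North
  Zone II at 28 (w=100) → North
  Zone V at 34 (w=40) → North
  Zone IV at 41 (w=3) → South
  Zone III at 50 (w=150) → South
North captures 143; South captures 153.

143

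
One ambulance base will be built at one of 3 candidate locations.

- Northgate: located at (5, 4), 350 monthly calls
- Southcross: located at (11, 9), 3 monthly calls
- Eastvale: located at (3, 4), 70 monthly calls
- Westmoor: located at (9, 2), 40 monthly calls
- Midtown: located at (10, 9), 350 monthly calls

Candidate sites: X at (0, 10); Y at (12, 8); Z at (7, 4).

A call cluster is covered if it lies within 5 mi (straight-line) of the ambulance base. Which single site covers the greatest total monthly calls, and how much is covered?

Z, covering 460

Coverage radius r = 5 mi; a point is covered iff (Δx)²+(Δy)² ≤ 5² = 25.
  X (0, 10): covers {none} → 0
  Y (12, 8): covers {Southcross, Midtown} → 353
  Z (7, 4): covers {Northgate, Eastvale, Westmoor} → 460
Maximum coverage at Z: 460 monthly calls.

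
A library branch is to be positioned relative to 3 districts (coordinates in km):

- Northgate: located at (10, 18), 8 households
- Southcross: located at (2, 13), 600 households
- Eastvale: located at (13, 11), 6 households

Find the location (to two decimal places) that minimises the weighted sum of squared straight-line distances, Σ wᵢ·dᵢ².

(2.21, 13.05)

The minimiser of Σwᵢ‖p−pᵢ‖² is the weighted centroid p* = (Σwᵢpᵢ)/(Σwᵢ).
Σwᵢ = 614.
Σwᵢxᵢ = 8·10 + 600·2 + 6·13 = 1358.
Σwᵢyᵢ = 8·18 + 600·13 + 6·11 = 8010.
x* = 1358/614 = 2.21, y* = 8010/614 = 13.05.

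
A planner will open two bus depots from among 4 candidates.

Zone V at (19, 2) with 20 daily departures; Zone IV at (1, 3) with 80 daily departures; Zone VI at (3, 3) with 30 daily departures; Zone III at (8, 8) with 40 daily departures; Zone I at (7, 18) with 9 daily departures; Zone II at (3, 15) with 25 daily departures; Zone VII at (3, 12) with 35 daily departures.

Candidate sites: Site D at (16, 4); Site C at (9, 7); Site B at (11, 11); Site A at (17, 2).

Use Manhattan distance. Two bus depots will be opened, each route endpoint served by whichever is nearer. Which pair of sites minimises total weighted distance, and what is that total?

Evaluate every pair (each demand assigned to the nearer of the two):
  {Site C, Site A}: total = 2232
  {Site D, Site C}: total = 2292
  {Site C, Site B}: total = 2354
  {Site D, Site B}: total = 2754
  {Site B, Site A}: total = 2804
  {Site D, Site A}: total = 3762
Best pair: {Site C, Site A} with total 2232.

{Site C, Site A}, total 2232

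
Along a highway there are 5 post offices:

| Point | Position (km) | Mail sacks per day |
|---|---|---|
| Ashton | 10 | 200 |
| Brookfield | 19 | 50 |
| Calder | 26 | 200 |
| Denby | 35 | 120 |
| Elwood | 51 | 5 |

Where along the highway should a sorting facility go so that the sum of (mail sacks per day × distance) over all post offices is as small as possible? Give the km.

x = 26

For a sum of weighted absolute distances on a line, the optimum is the weighted median (not the mean). Total weight W = 575; half-weight = 287.5.
Sort by position and accumulate weight:
  km 10 (Ashton, w=200) → cum 200
  km 19 (Brookfield, w=50) → cum 250
  km 26 (Calder, w=200) → cum 450  ≥ 287.5 → median here
  km 35 (Denby, w=120) → cum 570
  km 51 (Elwood, w=5) → cum 575
Optimal location: km 26.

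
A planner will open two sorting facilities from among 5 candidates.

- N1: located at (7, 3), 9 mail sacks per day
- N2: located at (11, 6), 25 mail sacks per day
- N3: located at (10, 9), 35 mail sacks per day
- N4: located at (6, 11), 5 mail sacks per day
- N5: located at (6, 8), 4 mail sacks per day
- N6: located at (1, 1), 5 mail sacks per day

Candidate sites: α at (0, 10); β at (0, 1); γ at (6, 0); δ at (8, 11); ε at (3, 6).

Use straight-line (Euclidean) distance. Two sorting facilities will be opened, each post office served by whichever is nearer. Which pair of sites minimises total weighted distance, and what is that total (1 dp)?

{γ, δ}, total 323.1

Evaluate every pair (each demand assigned to the nearer of the two):
  {γ, δ}: total = 323.1
  {β, δ}: total = 339.7
  {δ, ε}: total = 341.1
  {α, δ}: total = 387.0
  {γ, ε}: total = 559.3
  {β, ε}: total = 560.1
  {α, ε}: total = 582.1
  {α, γ}: total = 649.6
  {β, γ}: total = 660.4
  {α, β}: total = 770.6
Best pair: {γ, δ} with total 323.1.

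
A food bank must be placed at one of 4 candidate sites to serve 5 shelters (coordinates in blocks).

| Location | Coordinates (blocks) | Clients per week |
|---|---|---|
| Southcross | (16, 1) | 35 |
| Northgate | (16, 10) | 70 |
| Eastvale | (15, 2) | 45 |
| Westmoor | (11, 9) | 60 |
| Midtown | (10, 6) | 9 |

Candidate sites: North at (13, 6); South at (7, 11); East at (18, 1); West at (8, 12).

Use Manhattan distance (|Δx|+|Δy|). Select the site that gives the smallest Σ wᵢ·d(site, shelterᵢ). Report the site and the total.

North, total 1367 blocks

Total weighted distance at each candidate:
  North (13, 6): total = 1367
  South (7, 11): total = 2562
  East (18, 1): total = 2037
  West (8, 12): total = 2562
Minimum is at North with total 1367 blocks.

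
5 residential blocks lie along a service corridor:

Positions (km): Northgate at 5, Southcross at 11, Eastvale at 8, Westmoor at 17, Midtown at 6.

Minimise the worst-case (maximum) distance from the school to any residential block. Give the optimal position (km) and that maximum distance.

The 1-center on a line is the midpoint of the two extreme points: leftmost at 5, rightmost at 17.
Optimal location = (5 + 17)/2 = 11; maximum distance = (17 − 5)/2 = 6.

location 11, max distance 6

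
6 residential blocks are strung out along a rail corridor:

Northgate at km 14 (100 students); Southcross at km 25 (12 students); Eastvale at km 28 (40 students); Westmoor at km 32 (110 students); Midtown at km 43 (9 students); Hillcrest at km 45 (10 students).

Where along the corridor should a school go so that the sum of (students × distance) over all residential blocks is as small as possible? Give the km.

x = 28

For a sum of weighted absolute distances on a line, the optimum is the weighted median (not the mean). Total weight W = 281; half-weight = 140.5.
Sort by position and accumulate weight:
  km 14 (Northgate, w=100) → cum 100
  km 25 (Southcross, w=12) → cum 112
  km 28 (Eastvale, w=40) → cum 152  ≥ 140.5 → median here
  km 32 (Westmoor, w=110) → cum 262
  km 43 (Midtown, w=9) → cum 271
  km 45 (Hillcrest, w=10) → cum 281
Optimal location: km 28.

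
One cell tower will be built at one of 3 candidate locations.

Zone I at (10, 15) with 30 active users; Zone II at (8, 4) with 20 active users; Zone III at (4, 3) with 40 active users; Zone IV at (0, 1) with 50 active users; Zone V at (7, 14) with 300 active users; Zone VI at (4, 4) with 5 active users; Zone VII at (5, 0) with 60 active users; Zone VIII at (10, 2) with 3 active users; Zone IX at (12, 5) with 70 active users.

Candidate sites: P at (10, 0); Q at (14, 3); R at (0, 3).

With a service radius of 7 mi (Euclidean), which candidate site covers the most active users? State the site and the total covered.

P, covering 193

Coverage radius r = 7 mi; a point is covered iff (Δx)²+(Δy)² ≤ 7² = 49.
  P (10, 0): covers {Zone II, Zone III, Zone VII, Zone VIII, Zone IX} → 193
  Q (14, 3): covers {Zone II, Zone VIII, Zone IX} → 93
  R (0, 3): covers {Zone III, Zone IV, Zone VI, Zone VII} → 155
Maximum coverage at P: 193 active users.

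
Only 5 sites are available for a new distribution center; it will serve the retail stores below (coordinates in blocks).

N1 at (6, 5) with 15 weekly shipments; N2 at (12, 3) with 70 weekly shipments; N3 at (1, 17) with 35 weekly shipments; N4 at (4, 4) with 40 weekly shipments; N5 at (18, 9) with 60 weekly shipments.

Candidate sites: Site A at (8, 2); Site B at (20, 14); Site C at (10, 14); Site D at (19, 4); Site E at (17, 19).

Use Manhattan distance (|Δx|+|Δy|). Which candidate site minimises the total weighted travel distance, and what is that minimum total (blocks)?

Total weighted distance at each candidate:
  Site A (8, 2): total = 2455
  Site B (20, 14): total = 3905
  Site C (10, 14): total = 2945
  Site D (19, 4): total = 2815
  Site E (17, 19): total = 4255
Minimum is at Site A with total 2455 blocks.

Site A, total 2455 blocks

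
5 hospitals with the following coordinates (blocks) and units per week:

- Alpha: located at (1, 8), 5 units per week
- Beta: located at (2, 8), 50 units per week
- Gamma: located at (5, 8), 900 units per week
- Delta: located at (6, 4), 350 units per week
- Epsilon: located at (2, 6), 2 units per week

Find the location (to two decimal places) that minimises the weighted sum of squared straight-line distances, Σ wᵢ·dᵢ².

The minimiser of Σwᵢ‖p−pᵢ‖² is the weighted centroid p* = (Σwᵢpᵢ)/(Σwᵢ).
Σwᵢ = 1307.
Σwᵢxᵢ = 5·1 + 50·2 + 900·5 + 350·6 + 2·2 = 6709.
Σwᵢyᵢ = 5·8 + 50·8 + 900·8 + 350·4 + 2·6 = 9052.
x* = 6709/1307 = 5.13, y* = 9052/1307 = 6.93.

(5.13, 6.93)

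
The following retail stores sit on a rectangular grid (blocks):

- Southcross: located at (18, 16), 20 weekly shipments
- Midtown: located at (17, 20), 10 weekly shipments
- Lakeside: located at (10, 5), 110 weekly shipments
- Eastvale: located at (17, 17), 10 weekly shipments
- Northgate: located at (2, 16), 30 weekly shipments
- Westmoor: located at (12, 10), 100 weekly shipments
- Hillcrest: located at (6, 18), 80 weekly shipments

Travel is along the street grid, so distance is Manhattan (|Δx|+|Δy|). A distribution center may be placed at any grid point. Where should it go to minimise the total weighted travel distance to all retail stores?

(10, 10)

Manhattan distance separates: Σwᵢ(|x−xᵢ|+|y−yᵢ|) = Σwᵢ|x−xᵢ| + Σwᵢ|y−yᵢ|, so x and y are optimised independently as 1-D weighted medians.
Total weight W = 360; half = 180.
x-coordinate, sorted with cumulative weight:
  x=2 (Northgate, w=30) cum 30
  x=6 (Hillcrest, w=80) cum 110
  x=10 (Lakeside, w=110) cum 220  ← median
  x=12 (Westmoor, w=100) cum 320
  x=17 (Midtown, w=10) cum 330
  x=17 (Eastvale, w=10) cum 340
  x=18 (Southcross, w=20) cum 360
⇒ x* = 10
y-coordinate, sorted with cumulative weight:
  y=5 (Lakeside, w=110) cum 110
  y=10 (Westmoor, w=100) cum 210  ← median
  y=16 (Southcross, w=20) cum 230
  y=16 (Northgate, w=30) cum 260
  y=17 (Eastvale, w=10) cum 270
  y=18 (Hillcrest, w=80) cum 350
  y=20 (Midtown, w=10) cum 360
⇒ y* = 10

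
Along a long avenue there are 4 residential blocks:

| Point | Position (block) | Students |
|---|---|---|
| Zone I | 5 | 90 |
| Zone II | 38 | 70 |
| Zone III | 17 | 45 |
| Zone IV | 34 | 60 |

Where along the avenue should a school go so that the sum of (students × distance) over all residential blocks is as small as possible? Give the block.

x = 17

For a sum of weighted absolute distances on a line, the optimum is the weighted median (not the mean). Total weight W = 265; half-weight = 132.5.
Sort by position and accumulate weight:
  block 5 (Zone I, w=90) → cum 90
  block 17 (Zone III, w=45) → cum 135  ≥ 132.5 → median here
  block 34 (Zone IV, w=60) → cum 195
  block 38 (Zone II, w=70) → cum 265
Optimal location: block 17.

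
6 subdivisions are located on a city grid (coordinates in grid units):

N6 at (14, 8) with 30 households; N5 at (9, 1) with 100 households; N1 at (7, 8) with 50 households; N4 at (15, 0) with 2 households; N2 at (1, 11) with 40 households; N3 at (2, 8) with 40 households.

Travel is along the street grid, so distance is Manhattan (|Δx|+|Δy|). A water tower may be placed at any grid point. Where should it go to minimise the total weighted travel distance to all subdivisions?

Manhattan distance separates: Σwᵢ(|x−xᵢ|+|y−yᵢ|) = Σwᵢ|x−xᵢ| + Σwᵢ|y−yᵢ|, so x and y are optimised independently as 1-D weighted medians.
Total weight W = 262; half = 131.
x-coordinate, sorted with cumulative weight:
  x=1 (N2, w=40) cum 40
  x=2 (N3, w=40) cum 80
  x=7 (N1, w=50) cum 130
  x=9 (N5, w=100) cum 230  ← median
  x=14 (N6, w=30) cum 260
  x=15 (N4, w=2) cum 262
⇒ x* = 9
y-coordinate, sorted with cumulative weight:
  y=0 (N4, w=2) cum 2
  y=1 (N5, w=100) cum 102
  y=8 (N6, w=30) cum 132  ← median
  y=8 (N1, w=50) cum 182
  y=8 (N3, w=40) cum 222
  y=11 (N2, w=40) cum 262
⇒ y* = 8

(9, 8)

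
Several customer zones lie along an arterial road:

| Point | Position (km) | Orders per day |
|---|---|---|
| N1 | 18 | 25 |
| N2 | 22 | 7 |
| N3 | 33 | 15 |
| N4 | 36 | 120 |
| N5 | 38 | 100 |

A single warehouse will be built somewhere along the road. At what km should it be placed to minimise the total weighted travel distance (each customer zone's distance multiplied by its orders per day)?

x = 36

For a sum of weighted absolute distances on a line, the optimum is the weighted median (not the mean). Total weight W = 267; half-weight = 133.5.
Sort by position and accumulate weight:
  km 18 (N1, w=25) → cum 25
  km 22 (N2, w=7) → cum 32
  km 33 (N3, w=15) → cum 47
  km 36 (N4, w=120) → cum 167  ≥ 133.5 → median here
  km 38 (N5, w=100) → cum 267
Optimal location: km 36.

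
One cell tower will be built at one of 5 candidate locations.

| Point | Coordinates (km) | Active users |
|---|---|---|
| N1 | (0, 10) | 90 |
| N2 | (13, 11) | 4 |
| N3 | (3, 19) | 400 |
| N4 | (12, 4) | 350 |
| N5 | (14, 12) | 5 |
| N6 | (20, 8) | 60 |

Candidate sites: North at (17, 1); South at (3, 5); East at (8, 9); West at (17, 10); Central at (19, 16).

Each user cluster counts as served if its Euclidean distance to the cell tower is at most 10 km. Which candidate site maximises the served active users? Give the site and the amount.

East, covering 449

Coverage radius r = 10 km; a point is covered iff (Δx)²+(Δy)² ≤ 10² = 100.
  North (17, 1): covers {N4, N6} → 410
  South (3, 5): covers {N1, N4} → 440
  East (8, 9): covers {N1, N2, N4, N5} → 449
  West (17, 10): covers {N2, N4, N5, N6} → 419
  Central (19, 16): covers {N2, N5, N6} → 69
Maximum coverage at East: 449 active users.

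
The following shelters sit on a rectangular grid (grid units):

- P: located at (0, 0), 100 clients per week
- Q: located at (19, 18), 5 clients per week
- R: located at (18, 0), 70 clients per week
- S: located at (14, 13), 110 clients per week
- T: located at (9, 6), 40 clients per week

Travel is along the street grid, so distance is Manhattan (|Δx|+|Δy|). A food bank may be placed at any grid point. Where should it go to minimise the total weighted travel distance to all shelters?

Manhattan distance separates: Σwᵢ(|x−xᵢ|+|y−yᵢ|) = Σwᵢ|x−xᵢ| + Σwᵢ|y−yᵢ|, so x and y are optimised independently as 1-D weighted medians.
Total weight W = 325; half = 162.5.
x-coordinate, sorted with cumulative weight:
  x=0 (P, w=100) cum 100
  x=9 (T, w=40) cum 140
  x=14 (S, w=110) cum 250  ← median
  x=18 (R, w=70) cum 320
  x=19 (Q, w=5) cum 325
⇒ x* = 14
y-coordinate, sorted with cumulative weight:
  y=0 (P, w=100) cum 100
  y=0 (R, w=70) cum 170  ← median
  y=6 (T, w=40) cum 210
  y=13 (S, w=110) cum 320
  y=18 (Q, w=5) cum 325
⇒ y* = 0

(14, 0)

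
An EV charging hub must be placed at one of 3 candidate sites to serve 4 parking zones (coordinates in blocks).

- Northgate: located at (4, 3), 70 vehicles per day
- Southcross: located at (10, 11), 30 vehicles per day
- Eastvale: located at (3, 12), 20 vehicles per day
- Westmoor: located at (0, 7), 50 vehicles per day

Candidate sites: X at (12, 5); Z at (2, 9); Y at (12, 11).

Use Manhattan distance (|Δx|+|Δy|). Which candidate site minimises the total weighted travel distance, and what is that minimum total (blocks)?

Total weighted distance at each candidate:
  X (12, 5): total = 1960
  Z (2, 9): total = 1140
  Y (12, 11): total = 2180
Minimum is at Z with total 1140 blocks.

Z, total 1140 blocks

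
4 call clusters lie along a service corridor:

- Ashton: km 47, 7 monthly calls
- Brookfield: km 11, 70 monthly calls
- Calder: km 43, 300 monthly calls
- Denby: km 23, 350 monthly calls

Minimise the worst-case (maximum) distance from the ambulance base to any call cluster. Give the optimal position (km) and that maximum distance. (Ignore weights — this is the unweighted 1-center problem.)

location 29, max distance 18

The 1-center on a line is the midpoint of the two extreme points: leftmost at 11, rightmost at 47.
Optimal location = (11 + 47)/2 = 29; maximum distance = (47 − 11)/2 = 18.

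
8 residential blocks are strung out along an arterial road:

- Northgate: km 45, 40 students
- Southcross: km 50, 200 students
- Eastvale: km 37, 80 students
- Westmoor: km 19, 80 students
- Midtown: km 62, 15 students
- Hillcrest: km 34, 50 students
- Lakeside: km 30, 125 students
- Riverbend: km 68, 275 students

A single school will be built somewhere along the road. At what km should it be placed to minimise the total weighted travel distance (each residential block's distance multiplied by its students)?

For a sum of weighted absolute distances on a line, the optimum is the weighted median (not the mean). Total weight W = 865; half-weight = 432.5.
Sort by position and accumulate weight:
  km 19 (Westmoor, w=80) → cum 80
  km 30 (Lakeside, w=125) → cum 205
  km 34 (Hillcrest, w=50) → cum 255
  km 37 (Eastvale, w=80) → cum 335
  km 45 (Northgate, w=40) → cum 375
  km 50 (Southcross, w=200) → cum 575  ≥ 432.5 → median here
  km 62 (Midtown, w=15) → cum 590
  km 68 (Riverbend, w=275) → cum 865
Optimal location: km 50.

x = 50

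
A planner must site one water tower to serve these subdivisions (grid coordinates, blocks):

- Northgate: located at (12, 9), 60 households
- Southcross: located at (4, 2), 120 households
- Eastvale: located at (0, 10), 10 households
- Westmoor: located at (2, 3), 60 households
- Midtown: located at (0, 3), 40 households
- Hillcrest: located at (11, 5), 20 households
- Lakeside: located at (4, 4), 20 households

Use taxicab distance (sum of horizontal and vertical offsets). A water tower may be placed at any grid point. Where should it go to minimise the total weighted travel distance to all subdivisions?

Manhattan distance separates: Σwᵢ(|x−xᵢ|+|y−yᵢ|) = Σwᵢ|x−xᵢ| + Σwᵢ|y−yᵢ|, so x and y are optimised independently as 1-D weighted medians.
Total weight W = 330; half = 165.
x-coordinate, sorted with cumulative weight:
  x=0 (Eastvale, w=10) cum 10
  x=0 (Midtown, w=40) cum 50
  x=2 (Westmoor, w=60) cum 110
  x=4 (Southcross, w=120) cum 230  ← median
  x=4 (Lakeside, w=20) cum 250
  x=11 (Hillcrest, w=20) cum 270
  x=12 (Northgate, w=60) cum 330
⇒ x* = 4
y-coordinate, sorted with cumulative weight:
  y=2 (Southcross, w=120) cum 120
  y=3 (Westmoor, w=60) cum 180  ← median
  y=3 (Midtown, w=40) cum 220
  y=4 (Lakeside, w=20) cum 240
  y=5 (Hillcrest, w=20) cum 260
  y=9 (Northgate, w=60) cum 320
  y=10 (Eastvale, w=10) cum 330
⇒ y* = 3

(4, 3)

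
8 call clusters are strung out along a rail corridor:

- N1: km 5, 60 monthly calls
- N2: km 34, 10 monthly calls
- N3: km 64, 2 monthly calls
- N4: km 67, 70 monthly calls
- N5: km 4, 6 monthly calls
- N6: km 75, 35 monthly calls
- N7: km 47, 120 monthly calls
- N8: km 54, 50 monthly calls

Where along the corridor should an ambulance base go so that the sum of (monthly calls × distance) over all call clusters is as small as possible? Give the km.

x = 47

For a sum of weighted absolute distances on a line, the optimum is the weighted median (not the mean). Total weight W = 353; half-weight = 176.5.
Sort by position and accumulate weight:
  km 4 (N5, w=6) → cum 6
  km 5 (N1, w=60) → cum 66
  km 34 (N2, w=10) → cum 76
  km 47 (N7, w=120) → cum 196  ≥ 176.5 → median here
  km 54 (N8, w=50) → cum 246
  km 64 (N3, w=2) → cum 248
  km 67 (N4, w=70) → cum 318
  km 75 (N6, w=35) → cum 353
Optimal location: km 47.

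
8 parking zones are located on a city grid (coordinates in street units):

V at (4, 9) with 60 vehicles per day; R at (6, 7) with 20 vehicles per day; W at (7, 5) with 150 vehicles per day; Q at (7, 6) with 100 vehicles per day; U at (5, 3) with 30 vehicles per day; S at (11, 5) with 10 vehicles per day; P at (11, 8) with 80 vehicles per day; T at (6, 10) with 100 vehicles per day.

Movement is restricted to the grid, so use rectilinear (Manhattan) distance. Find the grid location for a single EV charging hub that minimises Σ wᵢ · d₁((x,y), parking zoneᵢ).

(7, 6)

Manhattan distance separates: Σwᵢ(|x−xᵢ|+|y−yᵢ|) = Σwᵢ|x−xᵢ| + Σwᵢ|y−yᵢ|, so x and y are optimised independently as 1-D weighted medians.
Total weight W = 550; half = 275.
x-coordinate, sorted with cumulative weight:
  x=4 (V, w=60) cum 60
  x=5 (U, w=30) cum 90
  x=6 (R, w=20) cum 110
  x=6 (T, w=100) cum 210
  x=7 (W, w=150) cum 360  ← median
  x=7 (Q, w=100) cum 460
  x=11 (S, w=10) cum 470
  x=11 (P, w=80) cum 550
⇒ x* = 7
y-coordinate, sorted with cumulative weight:
  y=3 (U, w=30) cum 30
  y=5 (W, w=150) cum 180
  y=5 (S, w=10) cum 190
  y=6 (Q, w=100) cum 290  ← median
  y=7 (R, w=20) cum 310
  y=8 (P, w=80) cum 390
  y=9 (V, w=60) cum 450
  y=10 (T, w=100) cum 550
⇒ y* = 6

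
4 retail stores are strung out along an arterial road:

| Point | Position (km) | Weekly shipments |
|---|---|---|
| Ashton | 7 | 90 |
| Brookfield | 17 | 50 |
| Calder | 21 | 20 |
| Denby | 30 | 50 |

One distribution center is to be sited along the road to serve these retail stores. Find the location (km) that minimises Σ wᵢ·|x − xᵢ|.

For a sum of weighted absolute distances on a line, the optimum is the weighted median (not the mean). Total weight W = 210; half-weight = 105.
Sort by position and accumulate weight:
  km 7 (Ashton, w=90) → cum 90
  km 17 (Brookfield, w=50) → cum 140  ≥ 105 → median here
  km 21 (Calder, w=20) → cum 160
  km 30 (Denby, w=50) → cum 210
Optimal location: km 17.

x = 17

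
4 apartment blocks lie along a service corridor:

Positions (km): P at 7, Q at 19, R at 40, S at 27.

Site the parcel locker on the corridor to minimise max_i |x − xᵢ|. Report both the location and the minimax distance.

location 23.5, max distance 16.5

The 1-center on a line is the midpoint of the two extreme points: leftmost at 7, rightmost at 40.
Optimal location = (7 + 40)/2 = 23.5; maximum distance = (40 − 7)/2 = 16.5.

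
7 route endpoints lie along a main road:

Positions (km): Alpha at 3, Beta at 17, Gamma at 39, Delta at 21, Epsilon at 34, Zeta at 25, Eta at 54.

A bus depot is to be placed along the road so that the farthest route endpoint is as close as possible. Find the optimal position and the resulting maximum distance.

The 1-center on a line is the midpoint of the two extreme points: leftmost at 3, rightmost at 54.
Optimal location = (3 + 54)/2 = 28.5; maximum distance = (54 − 3)/2 = 25.5.

location 28.5, max distance 25.5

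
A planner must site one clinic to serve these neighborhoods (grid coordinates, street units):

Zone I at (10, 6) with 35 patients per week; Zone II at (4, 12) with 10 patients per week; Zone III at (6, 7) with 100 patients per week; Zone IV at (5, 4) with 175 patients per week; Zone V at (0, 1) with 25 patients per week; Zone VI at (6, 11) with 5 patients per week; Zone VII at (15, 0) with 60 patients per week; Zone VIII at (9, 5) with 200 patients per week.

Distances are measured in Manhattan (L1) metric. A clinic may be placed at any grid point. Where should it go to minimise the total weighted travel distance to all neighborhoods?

Manhattan distance separates: Σwᵢ(|x−xᵢ|+|y−yᵢ|) = Σwᵢ|x−xᵢ| + Σwᵢ|y−yᵢ|, so x and y are optimised independently as 1-D weighted medians.
Total weight W = 610; half = 305.
x-coordinate, sorted with cumulative weight:
  x=0 (Zone V, w=25) cum 25
  x=4 (Zone II, w=10) cum 35
  x=5 (Zone IV, w=175) cum 210
  x=6 (Zone III, w=100) cum 310  ← median
  x=6 (Zone VI, w=5) cum 315
  x=9 (Zone VIII, w=200) cum 515
  x=10 (Zone I, w=35) cum 550
  x=15 (Zone VII, w=60) cum 610
⇒ x* = 6
y-coordinate, sorted with cumulative weight:
  y=0 (Zone VII, w=60) cum 60
  y=1 (Zone V, w=25) cum 85
  y=4 (Zone IV, w=175) cum 260
  y=5 (Zone VIII, w=200) cum 460  ← median
  y=6 (Zone I, w=35) cum 495
  y=7 (Zone III, w=100) cum 595
  y=11 (Zone VI, w=5) cum 600
  y=12 (Zone II, w=10) cum 610
⇒ y* = 5

(6, 5)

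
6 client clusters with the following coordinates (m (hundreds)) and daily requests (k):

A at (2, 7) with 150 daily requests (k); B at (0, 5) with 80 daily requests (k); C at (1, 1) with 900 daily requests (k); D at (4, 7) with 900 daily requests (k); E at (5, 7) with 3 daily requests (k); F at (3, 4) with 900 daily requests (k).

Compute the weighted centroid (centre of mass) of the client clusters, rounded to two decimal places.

(2.56, 4.18)

The minimiser of Σwᵢ‖p−pᵢ‖² is the weighted centroid p* = (Σwᵢpᵢ)/(Σwᵢ).
Σwᵢ = 2933.
Σwᵢxᵢ = 150·2 + 80·0 + 900·1 + 900·4 + 3·5 + 900·3 = 7515.
Σwᵢyᵢ = 150·7 + 80·5 + 900·1 + 900·7 + 3·7 + 900·4 = 12271.
x* = 7515/2933 = 2.56, y* = 12271/2933 = 4.18.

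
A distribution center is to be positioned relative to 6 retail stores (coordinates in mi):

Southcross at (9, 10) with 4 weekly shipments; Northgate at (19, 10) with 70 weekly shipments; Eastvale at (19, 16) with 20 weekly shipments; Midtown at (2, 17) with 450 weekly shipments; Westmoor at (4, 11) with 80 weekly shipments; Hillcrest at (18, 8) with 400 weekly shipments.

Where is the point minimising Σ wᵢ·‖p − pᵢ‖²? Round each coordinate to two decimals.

(9.93, 12.49)

The minimiser of Σwᵢ‖p−pᵢ‖² is the weighted centroid p* = (Σwᵢpᵢ)/(Σwᵢ).
Σwᵢ = 1024.
Σwᵢxᵢ = 4·9 + 70·19 + 20·19 + 450·2 + 80·4 + 400·18 = 10166.
Σwᵢyᵢ = 4·10 + 70·10 + 20·16 + 450·17 + 80·11 + 400·8 = 12790.
x* = 10166/1024 = 9.93, y* = 12790/1024 = 12.49.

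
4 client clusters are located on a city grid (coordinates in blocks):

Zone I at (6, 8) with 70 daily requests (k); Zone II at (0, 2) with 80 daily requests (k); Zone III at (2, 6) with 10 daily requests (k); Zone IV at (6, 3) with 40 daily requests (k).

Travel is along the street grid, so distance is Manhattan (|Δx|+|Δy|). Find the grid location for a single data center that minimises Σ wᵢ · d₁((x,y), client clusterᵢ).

(6, 3)

Manhattan distance separates: Σwᵢ(|x−xᵢ|+|y−yᵢ|) = Σwᵢ|x−xᵢ| + Σwᵢ|y−yᵢ|, so x and y are optimised independently as 1-D weighted medians.
Total weight W = 200; half = 100.
x-coordinate, sorted with cumulative weight:
  x=0 (Zone II, w=80) cum 80
  x=2 (Zone III, w=10) cum 90
  x=6 (Zone I, w=70) cum 160  ← median
  x=6 (Zone IV, w=40) cum 200
⇒ x* = 6
y-coordinate, sorted with cumulative weight:
  y=2 (Zone II, w=80) cum 80
  y=3 (Zone IV, w=40) cum 120  ← median
  y=6 (Zone III, w=10) cum 130
  y=8 (Zone I, w=70) cum 200
⇒ y* = 3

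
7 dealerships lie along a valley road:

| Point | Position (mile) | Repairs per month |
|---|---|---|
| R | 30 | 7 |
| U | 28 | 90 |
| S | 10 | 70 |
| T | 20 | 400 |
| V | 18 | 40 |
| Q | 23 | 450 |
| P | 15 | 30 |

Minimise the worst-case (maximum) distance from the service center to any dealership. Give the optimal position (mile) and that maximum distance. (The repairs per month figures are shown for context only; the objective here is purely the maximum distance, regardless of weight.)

location 20, max distance 10

The 1-center on a line is the midpoint of the two extreme points: leftmost at 10, rightmost at 30.
Optimal location = (10 + 30)/2 = 20; maximum distance = (30 − 10)/2 = 10.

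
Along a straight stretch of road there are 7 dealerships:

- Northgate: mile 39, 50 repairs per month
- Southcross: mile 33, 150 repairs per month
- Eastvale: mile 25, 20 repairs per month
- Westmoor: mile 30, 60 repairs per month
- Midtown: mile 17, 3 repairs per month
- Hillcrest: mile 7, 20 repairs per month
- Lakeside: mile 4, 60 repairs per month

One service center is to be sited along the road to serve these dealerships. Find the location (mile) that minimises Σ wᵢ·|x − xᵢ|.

For a sum of weighted absolute distances on a line, the optimum is the weighted median (not the mean). Total weight W = 363; half-weight = 181.5.
Sort by position and accumulate weight:
  mile 4 (Lakeside, w=60) → cum 60
  mile 7 (Hillcrest, w=20) → cum 80
  mile 17 (Midtown, w=3) → cum 83
  mile 25 (Eastvale, w=20) → cum 103
  mile 30 (Westmoor, w=60) → cum 163
  mile 33 (Southcross, w=150) → cum 313  ≥ 181.5 → median here
  mile 39 (Northgate, w=50) → cum 363
Optimal location: mile 33.

x = 33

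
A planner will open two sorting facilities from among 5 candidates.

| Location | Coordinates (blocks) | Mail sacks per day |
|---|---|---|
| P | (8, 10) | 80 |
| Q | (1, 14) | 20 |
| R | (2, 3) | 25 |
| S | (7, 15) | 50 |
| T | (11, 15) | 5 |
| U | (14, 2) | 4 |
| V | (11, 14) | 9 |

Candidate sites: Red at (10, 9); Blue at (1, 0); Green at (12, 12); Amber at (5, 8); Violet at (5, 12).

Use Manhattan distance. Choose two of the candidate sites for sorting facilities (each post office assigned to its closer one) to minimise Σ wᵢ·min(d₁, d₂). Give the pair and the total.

Evaluate every pair (each demand assigned to the nearer of the two):
  {Red, Violet}: total = 1043
  {Blue, Violet}: total = 1047
  {Amber, Violet}: total = 1147
  {Green, Violet}: total = 1165
  {Red, Blue}: total = 1203
  {Red, Amber}: total = 1223
  {Green, Amber}: total = 1295
  {Blue, Green}: total = 1335
  {Red, Green}: total = 1341
  {Blue, Amber}: total = 1383
Best pair: {Red, Violet} with total 1043.

{Red, Violet}, total 1043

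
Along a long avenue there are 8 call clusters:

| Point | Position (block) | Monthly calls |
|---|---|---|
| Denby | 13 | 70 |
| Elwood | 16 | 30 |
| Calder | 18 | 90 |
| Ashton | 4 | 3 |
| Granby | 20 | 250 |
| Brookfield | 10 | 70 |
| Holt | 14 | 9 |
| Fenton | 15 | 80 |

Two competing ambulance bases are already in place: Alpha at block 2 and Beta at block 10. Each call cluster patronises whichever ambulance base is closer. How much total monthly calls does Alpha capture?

3

The indifferent point is the midpoint (2+10)/2 = 6; call clusters left of it (closer to Alpha at 2) go to Alpha, those right go to Beta.
  Ashton at 4 (w=3) → Alpha
  Brookfield at 10 (w=70) → Beta
  Denby at 13 (w=70) → Beta
  Holt at 14 (w=9) → Beta
  Fenton at 15 (w=80) → Beta
  Elwood at 16 (w=30) → Beta
  Calder at 18 (w=90) → Beta
  Granby at 20 (w=250) → Beta
Alpha captures 3; Beta captures 599.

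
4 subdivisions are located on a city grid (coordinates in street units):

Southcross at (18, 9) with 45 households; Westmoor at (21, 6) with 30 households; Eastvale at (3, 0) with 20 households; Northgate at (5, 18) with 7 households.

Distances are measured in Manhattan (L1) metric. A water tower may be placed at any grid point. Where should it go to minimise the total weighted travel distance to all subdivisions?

(18, 9)

Manhattan distance separates: Σwᵢ(|x−xᵢ|+|y−yᵢ|) = Σwᵢ|x−xᵢ| + Σwᵢ|y−yᵢ|, so x and y are optimised independently as 1-D weighted medians.
Total weight W = 102; half = 51.
x-coordinate, sorted with cumulative weight:
  x=3 (Eastvale, w=20) cum 20
  x=5 (Northgate, w=7) cum 27
  x=18 (Southcross, w=45) cum 72  ← median
  x=21 (Westmoor, w=30) cum 102
⇒ x* = 18
y-coordinate, sorted with cumulative weight:
  y=0 (Eastvale, w=20) cum 20
  y=6 (Westmoor, w=30) cum 50
  y=9 (Southcross, w=45) cum 95  ← median
  y=18 (Northgate, w=7) cum 102
⇒ y* = 9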